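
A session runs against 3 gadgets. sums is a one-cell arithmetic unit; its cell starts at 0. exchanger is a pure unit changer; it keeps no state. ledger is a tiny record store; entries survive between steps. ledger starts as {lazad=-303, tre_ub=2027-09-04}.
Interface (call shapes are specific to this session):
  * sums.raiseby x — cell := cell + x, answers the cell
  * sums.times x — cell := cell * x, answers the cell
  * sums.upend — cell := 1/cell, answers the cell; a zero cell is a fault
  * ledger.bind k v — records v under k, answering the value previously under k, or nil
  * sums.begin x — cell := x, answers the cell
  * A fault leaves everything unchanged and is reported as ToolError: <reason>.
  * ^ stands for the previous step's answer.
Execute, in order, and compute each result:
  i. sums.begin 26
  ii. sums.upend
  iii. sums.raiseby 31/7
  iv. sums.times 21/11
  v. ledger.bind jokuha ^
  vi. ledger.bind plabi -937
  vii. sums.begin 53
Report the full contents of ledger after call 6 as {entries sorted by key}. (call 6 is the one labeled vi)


Invoking begin(x: 26): 26.
Now I run upend, and observe 1/26.
I run raiseby(x: 31/7), → 813/182.
Using times(x: 21/11), which returns 2439/286.
I use bind(k: jokuha, v: ^), → nil.
I try bind(k: plabi, v: -937), and see nil.
Now I run begin(x: 53), and observe 53.

Answer: {jokuha=2439/286, lazad=-303, plabi=-937, tre_ub=2027-09-04}


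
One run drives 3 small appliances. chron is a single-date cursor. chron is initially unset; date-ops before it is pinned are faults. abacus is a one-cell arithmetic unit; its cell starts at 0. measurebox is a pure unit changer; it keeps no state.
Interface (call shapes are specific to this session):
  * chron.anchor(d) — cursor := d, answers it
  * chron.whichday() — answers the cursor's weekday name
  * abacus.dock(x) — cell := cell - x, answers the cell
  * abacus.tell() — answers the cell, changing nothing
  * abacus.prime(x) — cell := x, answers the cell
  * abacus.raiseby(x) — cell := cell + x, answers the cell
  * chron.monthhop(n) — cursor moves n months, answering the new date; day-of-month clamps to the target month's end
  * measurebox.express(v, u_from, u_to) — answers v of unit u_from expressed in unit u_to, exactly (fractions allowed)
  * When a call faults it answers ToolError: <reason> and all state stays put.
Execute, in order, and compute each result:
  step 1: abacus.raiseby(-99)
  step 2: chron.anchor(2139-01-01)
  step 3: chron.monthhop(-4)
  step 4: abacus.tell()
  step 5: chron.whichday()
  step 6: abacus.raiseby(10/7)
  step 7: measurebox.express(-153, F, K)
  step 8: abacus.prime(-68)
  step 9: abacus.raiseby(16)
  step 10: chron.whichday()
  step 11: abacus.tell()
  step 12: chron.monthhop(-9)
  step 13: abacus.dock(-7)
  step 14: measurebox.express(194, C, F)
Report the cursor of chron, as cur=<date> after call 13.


// raiseby(x→-99) : -99
// anchor(d→2139-01-01) : 2139-01-01
// monthhop(n→-4) : 2138-09-01
// tell() : -99
// whichday() : Monday
// raiseby(x→10/7) : -683/7
// express(v→-153, u_from→F, u_to→K) : 30667/180
// prime(x→-68) : -68
// raiseby(x→16) : -52
// whichday() : Monday
// tell() : -52
// monthhop(n→-9) : 2137-12-01
// dock(x→-7) : -45
// express(v→194, u_from→C, u_to→F) : 1906/5

Answer: cur=2137-12-01


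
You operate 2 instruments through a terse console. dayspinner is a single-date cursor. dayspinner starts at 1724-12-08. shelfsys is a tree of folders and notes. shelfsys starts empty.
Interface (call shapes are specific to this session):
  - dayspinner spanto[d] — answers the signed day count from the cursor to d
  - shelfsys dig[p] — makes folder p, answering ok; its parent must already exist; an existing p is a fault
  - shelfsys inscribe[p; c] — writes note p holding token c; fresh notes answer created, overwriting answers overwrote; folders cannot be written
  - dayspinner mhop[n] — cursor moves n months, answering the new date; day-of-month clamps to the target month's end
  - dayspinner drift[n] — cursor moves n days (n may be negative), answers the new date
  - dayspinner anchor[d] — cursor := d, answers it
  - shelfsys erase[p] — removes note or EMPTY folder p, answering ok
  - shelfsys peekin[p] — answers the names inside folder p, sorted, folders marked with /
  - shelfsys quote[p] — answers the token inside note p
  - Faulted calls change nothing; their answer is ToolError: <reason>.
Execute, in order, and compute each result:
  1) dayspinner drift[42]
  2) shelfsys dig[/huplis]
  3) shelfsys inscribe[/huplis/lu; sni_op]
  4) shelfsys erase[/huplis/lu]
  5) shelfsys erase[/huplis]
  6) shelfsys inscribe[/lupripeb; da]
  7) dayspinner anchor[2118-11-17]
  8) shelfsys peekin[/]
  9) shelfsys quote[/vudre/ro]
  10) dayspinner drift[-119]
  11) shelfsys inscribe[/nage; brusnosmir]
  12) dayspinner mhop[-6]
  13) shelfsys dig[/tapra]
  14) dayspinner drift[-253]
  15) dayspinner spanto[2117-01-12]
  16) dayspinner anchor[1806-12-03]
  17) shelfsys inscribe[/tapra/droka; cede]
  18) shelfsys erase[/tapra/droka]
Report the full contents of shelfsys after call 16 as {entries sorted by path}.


>> dayspinner drift(n→42)
<< 1725-01-19
>> shelfsys dig(p→/huplis)
<< ok
>> shelfsys inscribe(p→/huplis/lu, c→sni_op)
<< created
>> shelfsys erase(p→/huplis/lu)
<< ok
>> shelfsys erase(p→/huplis)
<< ok
>> shelfsys inscribe(p→/lupripeb, c→da)
<< created
>> dayspinner anchor(d→2118-11-17)
<< 2118-11-17
>> shelfsys peekin(p→/)
<< [lupripeb]
>> shelfsys quote(p→/vudre/ro)
<< ToolError: not found
>> dayspinner drift(n→-119)
<< 2118-07-21
>> shelfsys inscribe(p→/nage, c→brusnosmir)
<< created
>> dayspinner mhop(n→-6)
<< 2118-01-21
>> shelfsys dig(p→/tapra)
<< ok
>> dayspinner drift(n→-253)
<< 2117-05-13
>> dayspinner spanto(d→2117-01-12)
<< -121
>> dayspinner anchor(d→1806-12-03)
<< 1806-12-03
>> shelfsys inscribe(p→/tapra/droka, c→cede)
<< created
>> shelfsys erase(p→/tapra/droka)
<< ok

Answer: {lupripeb=da, nage=brusnosmir, tapra/}


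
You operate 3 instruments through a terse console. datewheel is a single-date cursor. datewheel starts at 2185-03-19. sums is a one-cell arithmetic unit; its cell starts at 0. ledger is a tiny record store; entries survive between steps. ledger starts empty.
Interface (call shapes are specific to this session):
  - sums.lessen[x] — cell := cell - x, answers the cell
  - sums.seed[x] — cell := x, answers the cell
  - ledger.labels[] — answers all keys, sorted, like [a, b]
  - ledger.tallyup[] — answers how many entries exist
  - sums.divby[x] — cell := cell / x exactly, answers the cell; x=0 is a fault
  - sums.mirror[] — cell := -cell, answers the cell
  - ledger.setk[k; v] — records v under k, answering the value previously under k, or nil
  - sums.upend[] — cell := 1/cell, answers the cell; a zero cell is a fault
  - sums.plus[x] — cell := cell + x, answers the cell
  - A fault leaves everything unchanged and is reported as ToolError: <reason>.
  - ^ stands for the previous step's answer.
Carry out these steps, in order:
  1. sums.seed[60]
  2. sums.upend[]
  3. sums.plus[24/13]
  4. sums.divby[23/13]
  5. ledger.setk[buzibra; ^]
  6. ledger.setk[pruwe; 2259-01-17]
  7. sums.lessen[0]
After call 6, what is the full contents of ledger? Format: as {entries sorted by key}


Answer: {buzibra=1453/1380, pruwe=2259-01-17}

Derivation:
% seed(x=60) : 60
% upend() : 1/60
% plus(x=24/13) : 1453/780
% divby(x=23/13) : 1453/1380
% setk(k=buzibra, v=^) : nil
% setk(k=pruwe, v=2259-01-17) : nil
% lessen(x=0) : 1453/1380


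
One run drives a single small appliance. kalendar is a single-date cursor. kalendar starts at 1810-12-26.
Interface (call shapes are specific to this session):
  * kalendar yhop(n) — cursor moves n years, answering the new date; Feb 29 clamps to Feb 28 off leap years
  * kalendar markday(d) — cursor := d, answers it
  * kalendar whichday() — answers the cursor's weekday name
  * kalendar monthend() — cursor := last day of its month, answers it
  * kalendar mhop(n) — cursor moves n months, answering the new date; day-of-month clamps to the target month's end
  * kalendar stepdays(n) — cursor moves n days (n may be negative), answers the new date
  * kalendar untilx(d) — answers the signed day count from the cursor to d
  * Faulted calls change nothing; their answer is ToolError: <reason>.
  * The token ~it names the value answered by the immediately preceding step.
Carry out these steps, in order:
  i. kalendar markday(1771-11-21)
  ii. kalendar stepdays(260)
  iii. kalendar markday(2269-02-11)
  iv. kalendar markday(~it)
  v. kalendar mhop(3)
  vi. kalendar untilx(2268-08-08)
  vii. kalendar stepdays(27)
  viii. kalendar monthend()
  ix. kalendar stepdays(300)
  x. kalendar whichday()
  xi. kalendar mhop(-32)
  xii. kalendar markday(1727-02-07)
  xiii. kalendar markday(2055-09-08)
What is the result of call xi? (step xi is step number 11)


Answer: 2267-08-26

Derivation:
Now I run kalendar markday(d→1771-11-21), which returns 1771-11-21.
Then kalendar stepdays(n→260), and get 1772-08-07.
Calling kalendar markday(d→2269-02-11), and see 2269-02-11.
Next I call kalendar markday(d→~it), giving 2269-02-11.
I run kalendar mhop(n→3), → 2269-05-11.
I call kalendar untilx(d→2268-08-08), and see -276.
I run kalendar stepdays(n→27), giving 2269-06-07.
Calling kalendar monthend(), — result: 2269-06-30.
Invoking kalendar stepdays(n→300), and observe 2270-04-26.
I try kalendar whichday(), and observe Tuesday.
Next I call kalendar mhop(n→-32), and observe 2267-08-26.
Invoking kalendar markday(d→1727-02-07), yielding 1727-02-07.
Now I run kalendar markday(d→2055-09-08), which returns 2055-09-08.


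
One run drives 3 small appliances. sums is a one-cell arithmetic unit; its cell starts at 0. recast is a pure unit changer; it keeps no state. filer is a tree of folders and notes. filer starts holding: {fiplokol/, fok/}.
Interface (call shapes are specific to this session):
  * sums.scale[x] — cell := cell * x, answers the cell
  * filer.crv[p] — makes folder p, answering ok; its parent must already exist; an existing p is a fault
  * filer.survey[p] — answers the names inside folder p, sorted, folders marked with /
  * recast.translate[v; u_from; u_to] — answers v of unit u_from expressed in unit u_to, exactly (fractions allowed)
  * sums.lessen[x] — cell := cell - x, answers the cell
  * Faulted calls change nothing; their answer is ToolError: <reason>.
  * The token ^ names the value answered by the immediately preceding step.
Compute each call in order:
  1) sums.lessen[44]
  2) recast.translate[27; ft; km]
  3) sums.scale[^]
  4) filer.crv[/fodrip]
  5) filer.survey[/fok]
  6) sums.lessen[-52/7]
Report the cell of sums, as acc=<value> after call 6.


I try sums.lessen using x=44, and get -44.
Next I call recast.translate using v=27, u_from=ft, u_to=km: 10287/1250000.
Now I run sums.scale using x=^, yielding -113157/312500.
Next I call filer.crv using p=/fodrip, which returns ok.
I try filer.survey using p=/fok: [].
Next I call sums.lessen using x=-52/7, yielding 15457901/2187500.

Answer: acc=15457901/2187500


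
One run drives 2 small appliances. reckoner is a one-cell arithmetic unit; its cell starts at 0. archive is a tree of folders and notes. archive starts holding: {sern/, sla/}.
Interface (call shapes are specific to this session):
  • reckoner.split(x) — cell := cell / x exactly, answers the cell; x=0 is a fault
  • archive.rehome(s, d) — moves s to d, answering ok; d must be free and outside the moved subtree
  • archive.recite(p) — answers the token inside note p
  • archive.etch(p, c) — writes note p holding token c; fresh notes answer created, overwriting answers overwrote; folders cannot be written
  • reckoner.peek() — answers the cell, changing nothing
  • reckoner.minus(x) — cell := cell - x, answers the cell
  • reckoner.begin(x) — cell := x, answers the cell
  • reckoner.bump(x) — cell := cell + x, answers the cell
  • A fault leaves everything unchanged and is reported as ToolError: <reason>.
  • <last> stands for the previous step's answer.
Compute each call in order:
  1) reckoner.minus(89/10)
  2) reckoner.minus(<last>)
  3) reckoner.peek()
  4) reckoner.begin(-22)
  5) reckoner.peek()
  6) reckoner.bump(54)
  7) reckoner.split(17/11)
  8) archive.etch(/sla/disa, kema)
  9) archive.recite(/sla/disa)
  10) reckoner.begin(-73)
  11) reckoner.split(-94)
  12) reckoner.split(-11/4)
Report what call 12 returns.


·→ minus(x→89/10)
·← -89/10
·→ minus(x→<last>)
·← 0
·→ peek()
·← 0
·→ begin(x→-22)
·← -22
·→ peek()
·← -22
·→ bump(x→54)
·← 32
·→ split(x→17/11)
·← 352/17
·→ etch(p→/sla/disa, c→kema)
·← created
·→ recite(p→/sla/disa)
·← kema
·→ begin(x→-73)
·← -73
·→ split(x→-94)
·← 73/94
·→ split(x→-11/4)
·← -146/517

Answer: -146/517


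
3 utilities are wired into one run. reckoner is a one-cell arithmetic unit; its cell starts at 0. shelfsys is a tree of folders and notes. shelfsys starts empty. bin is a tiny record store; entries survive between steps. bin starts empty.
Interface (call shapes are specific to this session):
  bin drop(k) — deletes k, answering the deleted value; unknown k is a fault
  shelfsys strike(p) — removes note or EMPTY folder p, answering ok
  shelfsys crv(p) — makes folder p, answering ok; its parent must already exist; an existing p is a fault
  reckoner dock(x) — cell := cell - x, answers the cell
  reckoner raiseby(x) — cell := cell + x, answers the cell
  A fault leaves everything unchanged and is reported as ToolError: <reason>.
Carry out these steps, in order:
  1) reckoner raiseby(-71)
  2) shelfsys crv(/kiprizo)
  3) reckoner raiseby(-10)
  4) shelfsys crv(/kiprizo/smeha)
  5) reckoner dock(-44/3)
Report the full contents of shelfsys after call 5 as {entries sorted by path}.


Answer: {kiprizo/, kiprizo/smeha/}

Derivation:
% 1. reckoner raiseby(-71) => -71
% 2. shelfsys crv(/kiprizo) => ok
% 3. reckoner raiseby(-10) => -81
% 4. shelfsys crv(/kiprizo/smeha) => ok
% 5. reckoner dock(-44/3) => -199/3


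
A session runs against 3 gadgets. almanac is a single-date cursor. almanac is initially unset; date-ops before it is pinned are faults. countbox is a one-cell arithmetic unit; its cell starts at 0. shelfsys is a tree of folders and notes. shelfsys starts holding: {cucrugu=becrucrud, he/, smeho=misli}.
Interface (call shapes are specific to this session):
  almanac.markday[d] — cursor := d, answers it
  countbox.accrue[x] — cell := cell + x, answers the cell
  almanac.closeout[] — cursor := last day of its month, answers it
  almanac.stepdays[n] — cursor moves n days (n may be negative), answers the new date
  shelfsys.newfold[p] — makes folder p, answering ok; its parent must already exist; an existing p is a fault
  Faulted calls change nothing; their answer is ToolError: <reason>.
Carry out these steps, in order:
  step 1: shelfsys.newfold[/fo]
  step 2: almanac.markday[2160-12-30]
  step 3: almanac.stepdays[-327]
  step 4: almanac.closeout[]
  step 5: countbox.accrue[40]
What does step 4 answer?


Answer: 2160-02-29

Derivation:
CALL shelfsys.newfold[p=/fo]
RET  ok
CALL almanac.markday[d=2160-12-30]
RET  2160-12-30
CALL almanac.stepdays[n=-327]
RET  2160-02-07
CALL almanac.closeout[]
RET  2160-02-29
CALL countbox.accrue[x=40]
RET  40


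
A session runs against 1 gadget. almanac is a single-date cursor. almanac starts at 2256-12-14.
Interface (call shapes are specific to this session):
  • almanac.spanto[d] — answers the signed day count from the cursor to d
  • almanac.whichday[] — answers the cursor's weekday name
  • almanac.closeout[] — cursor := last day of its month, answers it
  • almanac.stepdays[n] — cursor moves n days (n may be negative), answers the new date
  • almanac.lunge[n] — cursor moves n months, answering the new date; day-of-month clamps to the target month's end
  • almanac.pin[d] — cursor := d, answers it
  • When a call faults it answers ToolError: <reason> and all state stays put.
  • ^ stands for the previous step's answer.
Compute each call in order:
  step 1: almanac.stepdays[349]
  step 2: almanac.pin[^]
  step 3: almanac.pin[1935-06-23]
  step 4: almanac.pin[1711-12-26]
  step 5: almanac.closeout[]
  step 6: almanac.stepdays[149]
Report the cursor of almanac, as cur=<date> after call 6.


Answer: cur=1712-05-28

Derivation:
Now I run almanac.stepdays passing n→349, and see 2257-11-28.
Using almanac.pin passing d→^, and see 2257-11-28.
Now I run almanac.pin passing d→1935-06-23, and get 1935-06-23.
I invoke almanac.pin passing d→1711-12-26, giving 1711-12-26.
Invoking almanac.closeout: 1711-12-31.
Using almanac.stepdays passing n→149, giving 1712-05-28.


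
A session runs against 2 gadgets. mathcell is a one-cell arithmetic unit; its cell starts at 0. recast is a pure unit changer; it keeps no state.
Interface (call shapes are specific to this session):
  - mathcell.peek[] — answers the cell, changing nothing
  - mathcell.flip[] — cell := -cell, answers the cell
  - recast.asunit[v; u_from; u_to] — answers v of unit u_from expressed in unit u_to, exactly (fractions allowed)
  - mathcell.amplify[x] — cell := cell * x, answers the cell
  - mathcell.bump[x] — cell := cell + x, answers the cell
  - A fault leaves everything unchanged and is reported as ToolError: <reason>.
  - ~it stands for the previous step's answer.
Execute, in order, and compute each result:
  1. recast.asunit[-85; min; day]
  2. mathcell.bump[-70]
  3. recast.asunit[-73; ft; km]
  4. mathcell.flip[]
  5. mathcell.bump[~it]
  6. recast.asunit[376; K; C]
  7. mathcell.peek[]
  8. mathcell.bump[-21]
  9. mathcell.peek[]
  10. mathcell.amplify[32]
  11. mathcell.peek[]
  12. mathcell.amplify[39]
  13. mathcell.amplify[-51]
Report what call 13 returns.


Answer: -7574112

Derivation:
Now I run recast.asunit with v→-85, u_from→min, u_to→day: -17/288.
Invoking mathcell.bump with x→-70, and get -70.
Now I run recast.asunit with v→-73, u_from→ft, u_to→km, — result: -27813/1250000.
Next I call mathcell.flip(), yielding 70.
I invoke mathcell.bump with x→~it, — result: 140.
Next I call recast.asunit with v→376, u_from→K, u_to→C, and see 2057/20.
I use mathcell.peek, and get 140.
I use mathcell.bump with x→-21, giving 119.
Calling mathcell.peek(), giving 119.
Now I run mathcell.amplify with x→32, giving 3808.
I run mathcell.peek(), which returns 3808.
Using mathcell.amplify with x→39, and observe 148512.
I run mathcell.amplify with x→-51, → -7574112.


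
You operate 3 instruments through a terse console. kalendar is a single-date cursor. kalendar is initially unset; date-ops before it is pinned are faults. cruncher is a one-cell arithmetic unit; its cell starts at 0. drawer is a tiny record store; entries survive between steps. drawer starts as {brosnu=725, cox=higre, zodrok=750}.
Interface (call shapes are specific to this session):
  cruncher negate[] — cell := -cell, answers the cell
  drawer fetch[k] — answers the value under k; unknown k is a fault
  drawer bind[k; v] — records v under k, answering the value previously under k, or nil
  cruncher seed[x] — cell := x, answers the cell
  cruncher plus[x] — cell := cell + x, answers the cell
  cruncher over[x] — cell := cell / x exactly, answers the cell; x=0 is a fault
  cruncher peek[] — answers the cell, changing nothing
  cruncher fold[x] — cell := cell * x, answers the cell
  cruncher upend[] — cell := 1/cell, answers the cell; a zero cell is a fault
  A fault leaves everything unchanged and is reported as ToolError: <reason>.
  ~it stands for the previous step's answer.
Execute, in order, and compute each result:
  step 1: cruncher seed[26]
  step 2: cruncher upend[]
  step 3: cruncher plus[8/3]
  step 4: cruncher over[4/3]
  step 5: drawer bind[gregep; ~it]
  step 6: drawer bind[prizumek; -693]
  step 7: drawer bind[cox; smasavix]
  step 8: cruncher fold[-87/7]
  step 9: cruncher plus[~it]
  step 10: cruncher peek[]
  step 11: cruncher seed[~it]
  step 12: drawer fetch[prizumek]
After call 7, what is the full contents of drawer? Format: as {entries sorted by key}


Answer: {brosnu=725, cox=smasavix, gregep=211/104, prizumek=-693, zodrok=750}

Derivation:
Next I call cruncher seed with x='26', and observe 26.
Then cruncher upend(), which returns 1/26.
Invoking cruncher plus with x='8/3', yielding 211/78.
Using cruncher over with x='4/3', — result: 211/104.
Calling drawer bind with k='gregep', v='~it', giving nil.
I run drawer bind with k='prizumek', v='-693', and see nil.
Next I call drawer bind with k='cox', v='smasavix', yielding higre.
I try cruncher fold with x='-87/7', which returns -18357/728.
Calling cruncher plus with x='~it', giving -18357/364.
I try cruncher peek, → -18357/364.
I try cruncher seed with x='~it', which returns -18357/364.
I invoke drawer fetch with k='prizumek', and see -693.


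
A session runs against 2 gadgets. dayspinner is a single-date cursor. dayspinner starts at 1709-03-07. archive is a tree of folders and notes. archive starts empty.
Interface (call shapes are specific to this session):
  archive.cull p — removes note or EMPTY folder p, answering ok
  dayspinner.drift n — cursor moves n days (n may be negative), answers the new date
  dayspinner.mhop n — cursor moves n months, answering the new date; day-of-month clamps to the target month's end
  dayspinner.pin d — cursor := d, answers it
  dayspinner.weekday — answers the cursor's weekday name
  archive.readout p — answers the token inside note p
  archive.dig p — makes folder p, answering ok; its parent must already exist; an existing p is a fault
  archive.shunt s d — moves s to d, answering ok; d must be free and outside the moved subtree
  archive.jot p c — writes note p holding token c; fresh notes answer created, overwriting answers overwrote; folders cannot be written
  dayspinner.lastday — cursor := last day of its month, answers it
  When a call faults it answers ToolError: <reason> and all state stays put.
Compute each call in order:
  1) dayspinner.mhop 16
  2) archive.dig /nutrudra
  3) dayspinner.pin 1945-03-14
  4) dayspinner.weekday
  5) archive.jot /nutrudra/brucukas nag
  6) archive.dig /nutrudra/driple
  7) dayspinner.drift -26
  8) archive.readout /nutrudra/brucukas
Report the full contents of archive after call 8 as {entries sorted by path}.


Answer: {nutrudra/, nutrudra/brucukas=nag, nutrudra/driple/}

Derivation:
Invoking dayspinner.mhop(16): 1710-07-07.
Calling archive.dig(/nutrudra), — result: ok.
Then dayspinner.pin(1945-03-14), which returns 1945-03-14.
I call dayspinner.weekday(), and observe Wednesday.
Now I run archive.jot(/nutrudra/brucukas, nag), which returns created.
Now I run archive.dig(/nutrudra/driple), — result: ok.
Calling dayspinner.drift(-26), which returns 1945-02-16.
I invoke archive.readout(/nutrudra/brucukas), — result: nag.


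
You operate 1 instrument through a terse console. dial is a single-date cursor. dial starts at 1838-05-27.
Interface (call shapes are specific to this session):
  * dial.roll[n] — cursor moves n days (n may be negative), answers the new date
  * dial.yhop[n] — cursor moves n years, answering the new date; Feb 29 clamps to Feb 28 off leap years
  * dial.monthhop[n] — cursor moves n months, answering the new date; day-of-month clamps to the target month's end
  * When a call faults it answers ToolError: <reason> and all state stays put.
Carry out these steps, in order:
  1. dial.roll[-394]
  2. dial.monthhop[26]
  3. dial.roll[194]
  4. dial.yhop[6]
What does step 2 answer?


==> roll(-394)
<== 1837-04-28
==> monthhop(26)
<== 1839-06-28
==> roll(194)
<== 1840-01-08
==> yhop(6)
<== 1846-01-08

Answer: 1839-06-28


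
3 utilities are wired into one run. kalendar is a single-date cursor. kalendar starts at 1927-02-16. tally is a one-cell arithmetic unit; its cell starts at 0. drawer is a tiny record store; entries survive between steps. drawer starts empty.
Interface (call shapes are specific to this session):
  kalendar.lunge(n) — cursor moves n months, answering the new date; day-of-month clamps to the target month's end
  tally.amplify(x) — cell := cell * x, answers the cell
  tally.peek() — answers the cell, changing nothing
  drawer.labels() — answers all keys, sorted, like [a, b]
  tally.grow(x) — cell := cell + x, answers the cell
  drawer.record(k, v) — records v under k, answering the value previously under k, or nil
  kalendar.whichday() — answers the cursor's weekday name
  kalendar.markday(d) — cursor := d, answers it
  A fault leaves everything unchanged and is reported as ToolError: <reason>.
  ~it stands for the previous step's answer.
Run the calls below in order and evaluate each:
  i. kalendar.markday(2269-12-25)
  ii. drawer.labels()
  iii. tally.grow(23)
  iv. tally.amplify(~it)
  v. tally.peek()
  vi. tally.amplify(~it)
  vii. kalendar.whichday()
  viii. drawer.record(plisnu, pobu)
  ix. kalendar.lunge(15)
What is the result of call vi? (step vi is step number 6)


Calling markday with d: 2269-12-25, — result: 2269-12-25.
Using labels, yielding [].
I try grow with x: 23, — result: 23.
Invoking amplify with x: ~it, and get 529.
Invoking peek, and see 529.
Calling amplify with x: ~it, and see 279841.
Using whichday, — result: Saturday.
Calling record with k: plisnu, v: pobu, giving nil.
I invoke lunge with n: 15, yielding 2271-03-25.

Answer: 279841


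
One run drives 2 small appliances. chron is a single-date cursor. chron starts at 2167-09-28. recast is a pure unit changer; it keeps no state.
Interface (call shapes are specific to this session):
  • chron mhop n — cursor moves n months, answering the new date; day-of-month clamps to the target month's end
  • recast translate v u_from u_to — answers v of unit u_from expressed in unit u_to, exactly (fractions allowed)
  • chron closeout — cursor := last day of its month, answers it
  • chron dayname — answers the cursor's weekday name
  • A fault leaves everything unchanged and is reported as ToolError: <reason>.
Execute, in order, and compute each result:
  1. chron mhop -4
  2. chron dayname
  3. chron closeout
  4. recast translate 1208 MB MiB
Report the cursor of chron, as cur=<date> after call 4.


~$ chron mhop n: -4
:: 2167-05-28
~$ chron dayname
:: Thursday
~$ chron closeout
:: 2167-05-31
~$ recast translate v: 1208 u_from: MB u_to: MiB
:: 2359375/2048

Answer: cur=2167-05-31


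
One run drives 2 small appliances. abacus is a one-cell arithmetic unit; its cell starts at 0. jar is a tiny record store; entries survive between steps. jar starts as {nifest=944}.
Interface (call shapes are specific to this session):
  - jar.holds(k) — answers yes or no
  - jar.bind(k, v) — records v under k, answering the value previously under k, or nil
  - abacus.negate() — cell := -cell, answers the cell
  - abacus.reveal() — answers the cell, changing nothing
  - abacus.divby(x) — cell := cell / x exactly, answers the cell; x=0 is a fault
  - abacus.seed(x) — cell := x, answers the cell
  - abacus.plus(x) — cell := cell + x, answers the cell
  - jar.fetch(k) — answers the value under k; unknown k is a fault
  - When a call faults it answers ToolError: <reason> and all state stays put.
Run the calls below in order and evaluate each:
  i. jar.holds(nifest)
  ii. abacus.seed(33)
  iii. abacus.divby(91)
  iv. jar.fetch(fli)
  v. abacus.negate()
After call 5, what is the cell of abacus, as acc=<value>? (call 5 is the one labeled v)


CALL holds[k→nifest]
RET  yes
CALL seed[x→33]
RET  33
CALL divby[x→91]
RET  33/91
CALL fetch[k→fli]
RET  ToolError: no such key fli
CALL negate[]
RET  -33/91

Answer: acc=-33/91


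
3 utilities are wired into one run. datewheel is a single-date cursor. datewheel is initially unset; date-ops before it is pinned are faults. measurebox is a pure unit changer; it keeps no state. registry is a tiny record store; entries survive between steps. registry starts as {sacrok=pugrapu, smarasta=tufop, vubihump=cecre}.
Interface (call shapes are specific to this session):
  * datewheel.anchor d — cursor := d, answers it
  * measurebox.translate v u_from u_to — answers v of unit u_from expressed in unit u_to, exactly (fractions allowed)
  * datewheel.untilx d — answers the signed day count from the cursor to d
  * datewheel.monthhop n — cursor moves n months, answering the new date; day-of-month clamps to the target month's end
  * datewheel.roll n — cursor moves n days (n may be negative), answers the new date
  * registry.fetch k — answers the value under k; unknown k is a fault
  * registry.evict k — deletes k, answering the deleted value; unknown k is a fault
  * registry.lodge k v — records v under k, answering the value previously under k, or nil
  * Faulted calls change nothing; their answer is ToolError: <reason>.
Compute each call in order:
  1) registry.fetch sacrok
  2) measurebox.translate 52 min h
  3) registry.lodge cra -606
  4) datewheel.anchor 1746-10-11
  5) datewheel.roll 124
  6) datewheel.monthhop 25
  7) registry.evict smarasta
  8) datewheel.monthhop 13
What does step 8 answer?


Answer: 1750-04-12

Derivation:
→ fetch(k→sacrok)
← pugrapu
→ translate(v→52, u_from→min, u_to→h)
← 13/15
→ lodge(k→cra, v→-606)
← nil
→ anchor(d→1746-10-11)
← 1746-10-11
→ roll(n→124)
← 1747-02-12
→ monthhop(n→25)
← 1749-03-12
→ evict(k→smarasta)
← tufop
→ monthhop(n→13)
← 1750-04-12


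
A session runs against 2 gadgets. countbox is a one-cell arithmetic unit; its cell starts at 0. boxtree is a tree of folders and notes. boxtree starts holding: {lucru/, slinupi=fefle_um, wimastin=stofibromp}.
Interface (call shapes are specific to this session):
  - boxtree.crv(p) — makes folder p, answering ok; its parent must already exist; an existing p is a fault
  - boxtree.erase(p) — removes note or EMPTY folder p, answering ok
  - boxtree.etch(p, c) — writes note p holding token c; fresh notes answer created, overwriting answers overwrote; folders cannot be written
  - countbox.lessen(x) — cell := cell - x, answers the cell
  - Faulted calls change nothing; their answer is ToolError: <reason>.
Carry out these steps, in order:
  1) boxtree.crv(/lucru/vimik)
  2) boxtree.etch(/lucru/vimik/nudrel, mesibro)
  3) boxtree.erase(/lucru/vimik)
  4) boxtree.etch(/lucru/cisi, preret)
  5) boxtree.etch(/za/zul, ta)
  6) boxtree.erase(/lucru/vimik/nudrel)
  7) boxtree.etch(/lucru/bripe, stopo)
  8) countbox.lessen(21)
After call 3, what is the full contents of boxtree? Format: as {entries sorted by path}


> crv p='/lucru/vimik'
= ok
> etch p='/lucru/vimik/nudrel' c='mesibro'
= created
> erase p='/lucru/vimik'
= ToolError: not empty
> etch p='/lucru/cisi' c='preret'
= created
> etch p='/za/zul' c='ta'
= ToolError: no parent
> erase p='/lucru/vimik/nudrel'
= ok
> etch p='/lucru/bripe' c='stopo'
= created
> lessen x='21'
= -21

Answer: {lucru/, lucru/vimik/, lucru/vimik/nudrel=mesibro, slinupi=fefle_um, wimastin=stofibromp}


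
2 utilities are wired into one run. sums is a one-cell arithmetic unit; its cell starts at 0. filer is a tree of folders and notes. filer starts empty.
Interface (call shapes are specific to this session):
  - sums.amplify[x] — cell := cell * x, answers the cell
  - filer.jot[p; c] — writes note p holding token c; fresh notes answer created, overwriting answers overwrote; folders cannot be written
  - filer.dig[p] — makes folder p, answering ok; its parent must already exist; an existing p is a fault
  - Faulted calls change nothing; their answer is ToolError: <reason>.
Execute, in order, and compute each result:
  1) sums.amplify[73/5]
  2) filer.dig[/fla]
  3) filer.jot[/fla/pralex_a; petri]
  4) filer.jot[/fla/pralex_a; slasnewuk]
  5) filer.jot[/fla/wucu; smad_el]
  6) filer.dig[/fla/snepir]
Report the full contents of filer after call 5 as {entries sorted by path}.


Answer: {fla/, fla/pralex_a=slasnewuk, fla/wucu=smad_el}

Derivation:
==> amplify(x: 73/5)
<== 0
==> dig(p: /fla)
<== ok
==> jot(p: /fla/pralex_a, c: petri)
<== created
==> jot(p: /fla/pralex_a, c: slasnewuk)
<== overwrote
==> jot(p: /fla/wucu, c: smad_el)
<== created
==> dig(p: /fla/snepir)
<== ok


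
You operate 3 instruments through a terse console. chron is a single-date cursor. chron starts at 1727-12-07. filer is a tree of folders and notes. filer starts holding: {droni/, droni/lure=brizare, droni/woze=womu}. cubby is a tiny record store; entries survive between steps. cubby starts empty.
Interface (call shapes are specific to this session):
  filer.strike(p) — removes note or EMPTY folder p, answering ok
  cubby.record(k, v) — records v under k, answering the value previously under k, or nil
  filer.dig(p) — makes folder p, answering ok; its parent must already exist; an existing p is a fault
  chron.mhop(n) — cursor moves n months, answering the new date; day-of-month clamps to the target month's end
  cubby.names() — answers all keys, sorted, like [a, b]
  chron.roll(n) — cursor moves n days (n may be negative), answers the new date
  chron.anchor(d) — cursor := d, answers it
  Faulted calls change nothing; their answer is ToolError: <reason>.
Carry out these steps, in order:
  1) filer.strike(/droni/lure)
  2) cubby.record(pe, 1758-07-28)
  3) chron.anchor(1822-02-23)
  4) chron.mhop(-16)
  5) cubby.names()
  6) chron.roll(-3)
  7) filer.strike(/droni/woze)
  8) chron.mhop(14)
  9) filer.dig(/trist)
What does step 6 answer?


Answer: 1820-10-20

Derivation:
[in] filer.strike p='/droni/lure'
[out] ok
[in] cubby.record k='pe' v='1758-07-28'
[out] nil
[in] chron.anchor d='1822-02-23'
[out] 1822-02-23
[in] chron.mhop n='-16'
[out] 1820-10-23
[in] cubby.names
[out] [pe]
[in] chron.roll n='-3'
[out] 1820-10-20
[in] filer.strike p='/droni/woze'
[out] ok
[in] chron.mhop n='14'
[out] 1821-12-20
[in] filer.dig p='/trist'
[out] ok


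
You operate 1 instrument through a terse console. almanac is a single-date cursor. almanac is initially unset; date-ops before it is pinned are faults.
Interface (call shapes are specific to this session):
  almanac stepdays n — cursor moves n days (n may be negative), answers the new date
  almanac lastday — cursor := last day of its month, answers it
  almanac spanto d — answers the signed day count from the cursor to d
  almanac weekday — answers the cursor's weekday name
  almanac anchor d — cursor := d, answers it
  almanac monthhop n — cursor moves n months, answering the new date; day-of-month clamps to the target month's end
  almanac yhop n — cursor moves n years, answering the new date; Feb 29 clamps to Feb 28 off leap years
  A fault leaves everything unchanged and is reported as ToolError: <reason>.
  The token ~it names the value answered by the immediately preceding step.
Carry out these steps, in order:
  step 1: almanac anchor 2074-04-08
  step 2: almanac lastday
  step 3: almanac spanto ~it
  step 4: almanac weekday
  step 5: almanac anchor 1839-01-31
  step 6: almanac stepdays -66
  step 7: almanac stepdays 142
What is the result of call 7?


Answer: 1839-04-17

Derivation:
-> almanac anchor(2074-04-08)
<- 2074-04-08
-> almanac lastday()
<- 2074-04-30
-> almanac spanto(~it)
<- 0
-> almanac weekday()
<- Monday
-> almanac anchor(1839-01-31)
<- 1839-01-31
-> almanac stepdays(-66)
<- 1838-11-26
-> almanac stepdays(142)
<- 1839-04-17


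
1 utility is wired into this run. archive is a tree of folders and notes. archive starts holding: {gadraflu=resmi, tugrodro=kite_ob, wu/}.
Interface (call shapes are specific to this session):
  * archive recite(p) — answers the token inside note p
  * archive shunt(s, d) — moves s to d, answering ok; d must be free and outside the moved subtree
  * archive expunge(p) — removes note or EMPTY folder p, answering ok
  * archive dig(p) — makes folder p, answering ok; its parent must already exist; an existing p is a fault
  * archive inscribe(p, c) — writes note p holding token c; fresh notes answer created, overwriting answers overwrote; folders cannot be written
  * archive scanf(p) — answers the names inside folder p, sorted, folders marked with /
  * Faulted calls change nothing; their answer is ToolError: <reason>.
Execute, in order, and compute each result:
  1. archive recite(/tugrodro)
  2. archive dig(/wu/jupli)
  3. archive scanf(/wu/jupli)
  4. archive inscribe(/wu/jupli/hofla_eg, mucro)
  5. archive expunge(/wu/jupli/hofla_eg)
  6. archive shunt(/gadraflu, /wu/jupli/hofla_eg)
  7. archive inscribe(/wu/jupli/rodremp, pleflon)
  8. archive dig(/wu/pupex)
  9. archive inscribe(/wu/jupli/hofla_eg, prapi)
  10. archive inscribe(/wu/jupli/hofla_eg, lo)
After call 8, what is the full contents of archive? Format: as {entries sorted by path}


Using archive recite using /tugrodro, → kite_ob.
I use archive dig using /wu/jupli, giving ok.
Invoking archive scanf using /wu/jupli, giving [].
Calling archive inscribe using /wu/jupli/hofla_eg, mucro: created.
Next I call archive expunge using /wu/jupli/hofla_eg, giving ok.
I invoke archive shunt using /gadraflu, /wu/jupli/hofla_eg, yielding ok.
I invoke archive inscribe using /wu/jupli/rodremp, pleflon, — result: created.
I call archive dig using /wu/pupex, — result: ok.
I call archive inscribe using /wu/jupli/hofla_eg, prapi, → overwrote.
I try archive inscribe using /wu/jupli/hofla_eg, lo, and observe overwrote.

Answer: {tugrodro=kite_ob, wu/, wu/jupli/, wu/jupli/hofla_eg=resmi, wu/jupli/rodremp=pleflon, wu/pupex/}


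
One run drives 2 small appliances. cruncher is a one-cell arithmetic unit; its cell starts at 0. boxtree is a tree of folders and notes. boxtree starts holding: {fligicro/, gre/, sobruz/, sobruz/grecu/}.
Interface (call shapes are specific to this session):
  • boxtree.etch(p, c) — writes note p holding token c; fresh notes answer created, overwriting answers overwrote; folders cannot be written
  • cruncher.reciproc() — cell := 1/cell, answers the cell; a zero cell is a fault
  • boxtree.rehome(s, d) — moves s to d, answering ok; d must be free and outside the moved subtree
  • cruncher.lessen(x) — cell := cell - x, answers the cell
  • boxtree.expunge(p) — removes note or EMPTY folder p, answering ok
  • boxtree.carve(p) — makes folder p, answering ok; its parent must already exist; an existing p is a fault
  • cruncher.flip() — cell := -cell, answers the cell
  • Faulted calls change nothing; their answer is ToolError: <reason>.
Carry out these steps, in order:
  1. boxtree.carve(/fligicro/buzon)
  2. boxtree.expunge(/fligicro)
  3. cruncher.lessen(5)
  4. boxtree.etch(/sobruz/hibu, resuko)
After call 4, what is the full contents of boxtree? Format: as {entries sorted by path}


! 1. boxtree.carve(/fligicro/buzon) ~> ok
! 2. boxtree.expunge(/fligicro) ~> ToolError: not empty
! 3. cruncher.lessen(5) ~> -5
! 4. boxtree.etch(/sobruz/hibu, resuko) ~> created

Answer: {fligicro/, fligicro/buzon/, gre/, sobruz/, sobruz/grecu/, sobruz/hibu=resuko}


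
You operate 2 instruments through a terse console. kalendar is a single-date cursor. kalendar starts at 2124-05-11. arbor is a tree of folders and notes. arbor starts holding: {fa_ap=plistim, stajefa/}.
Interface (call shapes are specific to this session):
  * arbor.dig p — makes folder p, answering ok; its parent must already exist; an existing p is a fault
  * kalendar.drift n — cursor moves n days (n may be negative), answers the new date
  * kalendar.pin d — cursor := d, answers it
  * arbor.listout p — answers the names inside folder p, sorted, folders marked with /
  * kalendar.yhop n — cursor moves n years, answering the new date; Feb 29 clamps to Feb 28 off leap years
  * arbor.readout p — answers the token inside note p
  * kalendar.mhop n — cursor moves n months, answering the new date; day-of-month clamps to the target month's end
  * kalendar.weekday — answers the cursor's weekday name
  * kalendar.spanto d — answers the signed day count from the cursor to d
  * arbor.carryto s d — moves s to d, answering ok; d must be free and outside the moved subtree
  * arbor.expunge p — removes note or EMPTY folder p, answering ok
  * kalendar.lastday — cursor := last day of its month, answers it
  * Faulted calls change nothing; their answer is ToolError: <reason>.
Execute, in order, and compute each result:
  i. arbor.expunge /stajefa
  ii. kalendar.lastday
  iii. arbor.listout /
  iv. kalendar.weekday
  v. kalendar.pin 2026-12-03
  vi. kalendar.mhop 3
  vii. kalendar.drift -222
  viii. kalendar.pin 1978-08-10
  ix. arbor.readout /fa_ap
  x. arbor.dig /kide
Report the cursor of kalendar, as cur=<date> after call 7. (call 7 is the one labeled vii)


Answer: cur=2026-07-24

Derivation:
~$ arbor.expunge p→/stajefa
:: ok
~$ kalendar.lastday
:: 2124-05-31
~$ arbor.listout p→/
:: [fa_ap]
~$ kalendar.weekday
:: Wednesday
~$ kalendar.pin d→2026-12-03
:: 2026-12-03
~$ kalendar.mhop n→3
:: 2027-03-03
~$ kalendar.drift n→-222
:: 2026-07-24
~$ kalendar.pin d→1978-08-10
:: 1978-08-10
~$ arbor.readout p→/fa_ap
:: plistim
~$ arbor.dig p→/kide
:: ok
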